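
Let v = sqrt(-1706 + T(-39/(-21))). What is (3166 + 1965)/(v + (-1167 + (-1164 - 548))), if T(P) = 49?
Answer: -14772149/8290298 - 5131*I*sqrt(1657)/8290298 ≈ -1.7819 - 0.025194*I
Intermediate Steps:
v = I*sqrt(1657) (v = sqrt(-1706 + 49) = sqrt(-1657) = I*sqrt(1657) ≈ 40.706*I)
(3166 + 1965)/(v + (-1167 + (-1164 - 548))) = (3166 + 1965)/(I*sqrt(1657) + (-1167 + (-1164 - 548))) = 5131/(I*sqrt(1657) + (-1167 - 1712)) = 5131/(I*sqrt(1657) - 2879) = 5131/(-2879 + I*sqrt(1657))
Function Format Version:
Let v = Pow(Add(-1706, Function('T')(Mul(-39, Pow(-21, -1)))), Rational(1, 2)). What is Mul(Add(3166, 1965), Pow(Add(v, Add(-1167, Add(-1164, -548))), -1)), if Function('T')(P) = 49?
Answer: Add(Rational(-14772149, 8290298), Mul(Rational(-5131, 8290298), I, Pow(1657, Rational(1, 2)))) ≈ Add(-1.7819, Mul(-0.025194, I))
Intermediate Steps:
v = Mul(I, Pow(1657, Rational(1, 2))) (v = Pow(Add(-1706, 49), Rational(1, 2)) = Pow(-1657, Rational(1, 2)) = Mul(I, Pow(1657, Rational(1, 2))) ≈ Mul(40.706, I))
Mul(Add(3166, 1965), Pow(Add(v, Add(-1167, Add(-1164, -548))), -1)) = Mul(Add(3166, 1965), Pow(Add(Mul(I, Pow(1657, Rational(1, 2))), Add(-1167, Add(-1164, -548))), -1)) = Mul(5131, Pow(Add(Mul(I, Pow(1657, Rational(1, 2))), Add(-1167, -1712)), -1)) = Mul(5131, Pow(Add(Mul(I, Pow(1657, Rational(1, 2))), -2879), -1)) = Mul(5131, Pow(Add(-2879, Mul(I, Pow(1657, Rational(1, 2)))), -1))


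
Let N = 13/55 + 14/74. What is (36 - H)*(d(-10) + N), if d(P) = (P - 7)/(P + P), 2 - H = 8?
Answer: 218043/4070 ≈ 53.573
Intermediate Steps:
H = -6 (H = 2 - 1*8 = 2 - 8 = -6)
d(P) = (-7 + P)/(2*P) (d(P) = (-7 + P)/((2*P)) = (-7 + P)*(1/(2*P)) = (-7 + P)/(2*P))
N = 866/2035 (N = 13*(1/55) + 14*(1/74) = 13/55 + 7/37 = 866/2035 ≈ 0.42555)
(36 - H)*(d(-10) + N) = (36 - 1*(-6))*((1/2)*(-7 - 10)/(-10) + 866/2035) = (36 + 6)*((1/2)*(-1/10)*(-17) + 866/2035) = 42*(17/20 + 866/2035) = 42*(10383/8140) = 218043/4070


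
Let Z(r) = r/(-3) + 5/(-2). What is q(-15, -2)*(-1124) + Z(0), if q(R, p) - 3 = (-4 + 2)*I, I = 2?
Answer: 2243/2 ≈ 1121.5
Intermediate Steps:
Z(r) = -5/2 - r/3 (Z(r) = r*(-1/3) + 5*(-1/2) = -r/3 - 5/2 = -5/2 - r/3)
q(R, p) = -1 (q(R, p) = 3 + (-4 + 2)*2 = 3 - 2*2 = 3 - 4 = -1)
q(-15, -2)*(-1124) + Z(0) = -1*(-1124) + (-5/2 - 1/3*0) = 1124 + (-5/2 + 0) = 1124 - 5/2 = 2243/2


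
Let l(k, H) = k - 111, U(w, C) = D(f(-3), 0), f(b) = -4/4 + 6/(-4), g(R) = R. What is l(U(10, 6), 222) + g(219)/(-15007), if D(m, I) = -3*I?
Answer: -1665996/15007 ≈ -111.01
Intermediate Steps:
f(b) = -5/2 (f(b) = -4*¼ + 6*(-¼) = -1 - 3/2 = -5/2)
U(w, C) = 0 (U(w, C) = -3*0 = 0)
l(k, H) = -111 + k
l(U(10, 6), 222) + g(219)/(-15007) = (-111 + 0) + 219/(-15007) = -111 + 219*(-1/15007) = -111 - 219/15007 = -1665996/15007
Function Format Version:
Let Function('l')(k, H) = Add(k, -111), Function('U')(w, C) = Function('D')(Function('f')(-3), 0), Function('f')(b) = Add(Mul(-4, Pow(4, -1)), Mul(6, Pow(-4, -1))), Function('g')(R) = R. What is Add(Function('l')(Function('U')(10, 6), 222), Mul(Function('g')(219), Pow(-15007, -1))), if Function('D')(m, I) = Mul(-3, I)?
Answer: Rational(-1665996, 15007) ≈ -111.01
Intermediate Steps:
Function('f')(b) = Rational(-5, 2) (Function('f')(b) = Add(Mul(-4, Rational(1, 4)), Mul(6, Rational(-1, 4))) = Add(-1, Rational(-3, 2)) = Rational(-5, 2))
Function('U')(w, C) = 0 (Function('U')(w, C) = Mul(-3, 0) = 0)
Function('l')(k, H) = Add(-111, k)
Add(Function('l')(Function('U')(10, 6), 222), Mul(Function('g')(219), Pow(-15007, -1))) = Add(Add(-111, 0), Mul(219, Pow(-15007, -1))) = Add(-111, Mul(219, Rational(-1, 15007))) = Add(-111, Rational(-219, 15007)) = Rational(-1665996, 15007)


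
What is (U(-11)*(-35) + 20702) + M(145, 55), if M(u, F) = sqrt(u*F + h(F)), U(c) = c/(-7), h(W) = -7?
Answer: 20647 + 4*sqrt(498) ≈ 20736.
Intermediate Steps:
U(c) = -c/7 (U(c) = c*(-1/7) = -c/7)
M(u, F) = sqrt(-7 + F*u) (M(u, F) = sqrt(u*F - 7) = sqrt(F*u - 7) = sqrt(-7 + F*u))
(U(-11)*(-35) + 20702) + M(145, 55) = (-1/7*(-11)*(-35) + 20702) + sqrt(-7 + 55*145) = ((11/7)*(-35) + 20702) + sqrt(-7 + 7975) = (-55 + 20702) + sqrt(7968) = 20647 + 4*sqrt(498)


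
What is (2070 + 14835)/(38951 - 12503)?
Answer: 5635/8816 ≈ 0.63918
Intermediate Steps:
(2070 + 14835)/(38951 - 12503) = 16905/26448 = 16905*(1/26448) = 5635/8816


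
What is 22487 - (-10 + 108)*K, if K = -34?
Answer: 25819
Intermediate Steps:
22487 - (-10 + 108)*K = 22487 - (-10 + 108)*(-34) = 22487 - 98*(-34) = 22487 - 1*(-3332) = 22487 + 3332 = 25819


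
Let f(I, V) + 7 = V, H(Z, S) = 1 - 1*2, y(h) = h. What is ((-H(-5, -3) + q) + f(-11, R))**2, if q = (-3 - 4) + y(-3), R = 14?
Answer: 4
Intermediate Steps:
H(Z, S) = -1 (H(Z, S) = 1 - 2 = -1)
q = -10 (q = (-3 - 4) - 3 = -7 - 3 = -10)
f(I, V) = -7 + V
((-H(-5, -3) + q) + f(-11, R))**2 = ((-1*(-1) - 10) + (-7 + 14))**2 = ((1 - 10) + 7)**2 = (-9 + 7)**2 = (-2)**2 = 4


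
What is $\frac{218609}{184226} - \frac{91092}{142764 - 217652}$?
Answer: $\frac{2072044099}{862269793} \approx 2.403$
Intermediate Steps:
$\frac{218609}{184226} - \frac{91092}{142764 - 217652} = 218609 \cdot \frac{1}{184226} - \frac{91092}{142764 - 217652} = \frac{218609}{184226} - \frac{91092}{-74888} = \frac{218609}{184226} - - \frac{22773}{18722} = \frac{218609}{184226} + \frac{22773}{18722} = \frac{2072044099}{862269793}$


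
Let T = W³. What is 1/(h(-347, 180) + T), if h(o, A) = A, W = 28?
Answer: 1/22132 ≈ 4.5183e-5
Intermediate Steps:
T = 21952 (T = 28³ = 21952)
1/(h(-347, 180) + T) = 1/(180 + 21952) = 1/22132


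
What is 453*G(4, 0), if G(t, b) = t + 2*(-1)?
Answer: 906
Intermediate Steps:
G(t, b) = -2 + t (G(t, b) = t - 2 = -2 + t)
453*G(4, 0) = 453*(-2 + 4) = 453*2 = 906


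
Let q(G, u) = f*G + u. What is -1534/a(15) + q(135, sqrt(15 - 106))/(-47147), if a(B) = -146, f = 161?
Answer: 34575094/3441731 - I*sqrt(91)/47147 ≈ 10.046 - 0.00020233*I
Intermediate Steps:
q(G, u) = u + 161*G (q(G, u) = 161*G + u = u + 161*G)
-1534/a(15) + q(135, sqrt(15 - 106))/(-47147) = -1534/(-146) + (sqrt(15 - 106) + 161*135)/(-47147) = -1534*(-1/146) + (sqrt(-91) + 21735)*(-1/47147) = 767/73 + (I*sqrt(91) + 21735)*(-1/47147) = 767/73 + (21735 + I*sqrt(91))*(-1/47147) = 767/73 + (-21735/47147 - I*sqrt(91)/47147) = 34575094/3441731 - I*sqrt(91)/47147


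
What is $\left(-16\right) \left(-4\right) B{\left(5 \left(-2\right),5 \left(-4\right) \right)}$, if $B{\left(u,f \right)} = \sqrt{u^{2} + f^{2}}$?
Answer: $640 \sqrt{5} \approx 1431.1$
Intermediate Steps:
$B{\left(u,f \right)} = \sqrt{f^{2} + u^{2}}$
$\left(-16\right) \left(-4\right) B{\left(5 \left(-2\right),5 \left(-4\right) \right)} = \left(-16\right) \left(-4\right) \sqrt{\left(5 \left(-4\right)\right)^{2} + \left(5 \left(-2\right)\right)^{2}} = 64 \sqrt{\left(-20\right)^{2} + \left(-10\right)^{2}} = 64 \sqrt{400 + 100} = 64 \sqrt{500} = 64 \cdot 10 \sqrt{5} = 640 \sqrt{5}$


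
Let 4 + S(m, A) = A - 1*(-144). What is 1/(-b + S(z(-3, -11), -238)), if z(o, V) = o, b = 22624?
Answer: -1/22722 ≈ -4.4010e-5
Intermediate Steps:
S(m, A) = 140 + A (S(m, A) = -4 + (A - 1*(-144)) = -4 + (A + 144) = -4 + (144 + A) = 140 + A)
1/(-b + S(z(-3, -11), -238)) = 1/(-1*22624 + (140 - 238)) = 1/(-22624 - 98) = 1/(-22722) = -1/22722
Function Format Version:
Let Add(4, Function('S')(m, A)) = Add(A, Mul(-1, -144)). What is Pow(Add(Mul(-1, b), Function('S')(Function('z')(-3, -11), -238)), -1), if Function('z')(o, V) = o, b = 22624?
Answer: Rational(-1, 22722) ≈ -4.4010e-5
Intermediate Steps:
Function('S')(m, A) = Add(140, A) (Function('S')(m, A) = Add(-4, Add(A, Mul(-1, -144))) = Add(-4, Add(A, 144)) = Add(-4, Add(144, A)) = Add(140, A))
Pow(Add(Mul(-1, b), Function('S')(Function('z')(-3, -11), -238)), -1) = Pow(Add(Mul(-1, 22624), Add(140, -238)), -1) = Pow(Add(-22624, -98), -1) = Pow(-22722, -1) = Rational(-1, 22722)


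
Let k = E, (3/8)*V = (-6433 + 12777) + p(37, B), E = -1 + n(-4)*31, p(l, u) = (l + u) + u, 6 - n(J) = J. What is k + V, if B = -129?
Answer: 16637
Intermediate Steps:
n(J) = 6 - J
p(l, u) = l + 2*u
E = 309 (E = -1 + (6 - 1*(-4))*31 = -1 + (6 + 4)*31 = -1 + 10*31 = -1 + 310 = 309)
V = 16328 (V = 8*((-6433 + 12777) + (37 + 2*(-129)))/3 = 8*(6344 + (37 - 258))/3 = 8*(6344 - 221)/3 = (8/3)*6123 = 16328)
k = 309
k + V = 309 + 16328 = 16637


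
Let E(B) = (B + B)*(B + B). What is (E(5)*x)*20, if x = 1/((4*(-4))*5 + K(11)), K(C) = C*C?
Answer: 2000/41 ≈ 48.781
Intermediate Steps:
K(C) = C²
x = 1/41 (x = 1/((4*(-4))*5 + 11²) = 1/(-16*5 + 121) = 1/(-80 + 121) = 1/41 ≈ 0.024390)
E(B) = 4*B² (E(B) = (2*B)*(2*B) = 4*B²)
(E(5)*x)*20 = ((4*5²)*(1/41))*20 = ((4*25)*(1/41))*20 = (100*(1/41))*20 = (100/41)*20 = 2000/41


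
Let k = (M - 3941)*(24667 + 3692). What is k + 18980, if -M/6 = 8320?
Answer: -1527425119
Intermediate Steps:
M = -49920 (M = -6*8320 = -49920)
k = -1527444099 (k = (-49920 - 3941)*(24667 + 3692) = -53861*28359 = -1527444099)
k + 18980 = -1527444099 + 18980 = -1527425119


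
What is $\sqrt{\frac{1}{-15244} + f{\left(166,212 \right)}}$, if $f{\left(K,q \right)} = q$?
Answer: $\frac{\sqrt{12316111597}}{7622} \approx 14.56$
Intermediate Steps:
$\sqrt{\frac{1}{-15244} + f{\left(166,212 \right)}} = \sqrt{\frac{1}{-15244} + 212} = \sqrt{- \frac{1}{15244} + 212} = \sqrt{\frac{3231727}{15244}} = \frac{\sqrt{12316111597}}{7622}$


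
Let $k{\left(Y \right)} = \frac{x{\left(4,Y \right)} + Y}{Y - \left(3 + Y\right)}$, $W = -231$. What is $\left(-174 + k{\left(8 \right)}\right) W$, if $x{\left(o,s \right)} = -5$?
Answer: $40425$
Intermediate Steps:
$k{\left(Y \right)} = \frac{5}{3} - \frac{Y}{3}$ ($k{\left(Y \right)} = \frac{-5 + Y}{Y - \left(3 + Y\right)} = \frac{-5 + Y}{-3} = \left(-5 + Y\right) \left(- \frac{1}{3}\right) = \frac{5}{3} - \frac{Y}{3}$)
$\left(-174 + k{\left(8 \right)}\right) W = \left(-174 + \left(\frac{5}{3} - \frac{8}{3}\right)\right) \left(-231\right) = \left(-174 - 1\right) \left(-231\right) = \left(-175\right) \left(-231\right) = 40425$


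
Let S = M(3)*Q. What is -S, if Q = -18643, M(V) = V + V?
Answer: 111858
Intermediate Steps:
M(V) = 2*V
S = -111858 (S = (2*3)*(-18643) = 6*(-18643) = -111858)
-S = -1*(-111858) = 111858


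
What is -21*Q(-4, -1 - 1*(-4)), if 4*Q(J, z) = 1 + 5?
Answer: -63/2 ≈ -31.500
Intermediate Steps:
Q(J, z) = 3/2 (Q(J, z) = (1 + 5)/4 = (¼)*6 = 3/2)
-21*Q(-4, -1 - 1*(-4)) = -21*3/2 = -63/2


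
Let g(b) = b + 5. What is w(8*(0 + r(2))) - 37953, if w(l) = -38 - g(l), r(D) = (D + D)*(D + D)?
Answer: -38124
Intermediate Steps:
g(b) = 5 + b
r(D) = 4*D² (r(D) = (2*D)*(2*D) = 4*D²)
w(l) = -43 - l (w(l) = -38 - (5 + l) = -38 + (-5 - l) = -43 - l)
w(8*(0 + r(2))) - 37953 = (-43 - 8*(0 + 4*2²)) - 37953 = (-43 - 8*(0 + 4*4)) - 37953 = (-43 - 8*(0 + 16)) - 37953 = (-43 - 8*16) - 37953 = (-43 - 1*128) - 37953 = (-43 - 128) - 37953 = -171 - 37953 = -38124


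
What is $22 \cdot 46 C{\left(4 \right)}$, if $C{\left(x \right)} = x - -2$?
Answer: $6072$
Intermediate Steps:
$C{\left(x \right)} = 2 + x$ ($C{\left(x \right)} = x + 2 = 2 + x$)
$22 \cdot 46 C{\left(4 \right)} = 22 \cdot 46 \left(2 + 4\right) = 1012 \cdot 6 = 6072$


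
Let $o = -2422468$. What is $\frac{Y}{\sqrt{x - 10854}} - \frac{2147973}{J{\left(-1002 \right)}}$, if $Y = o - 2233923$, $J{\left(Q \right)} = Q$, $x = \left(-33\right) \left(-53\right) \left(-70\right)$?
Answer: $\frac{715991}{334} + \frac{4656391 i \sqrt{33321}}{66642} \approx 2143.7 + 12754.0 i$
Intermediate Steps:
$x = -122430$ ($x = 1749 \left(-70\right) = -122430$)
$Y = -4656391$ ($Y = -2422468 - 2233923 = -4656391$)
$\frac{Y}{\sqrt{x - 10854}} - \frac{2147973}{J{\left(-1002 \right)}} = - \frac{4656391}{\sqrt{-122430 - 10854}} - \frac{2147973}{-1002} = - \frac{4656391}{\sqrt{-133284}} - - \frac{715991}{334} = - \frac{4656391}{2 i \sqrt{33321}} + \frac{715991}{334} = - 4656391 \left(- \frac{i \sqrt{33321}}{66642}\right) + \frac{715991}{334} = \frac{4656391 i \sqrt{33321}}{66642} + \frac{715991}{334} = \frac{715991}{334} + \frac{4656391 i \sqrt{33321}}{66642}$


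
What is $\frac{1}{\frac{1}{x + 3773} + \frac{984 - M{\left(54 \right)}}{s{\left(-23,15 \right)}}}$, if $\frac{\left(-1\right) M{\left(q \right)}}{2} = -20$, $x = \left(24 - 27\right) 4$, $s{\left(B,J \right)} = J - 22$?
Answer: $- \frac{26327}{3550377} \approx -0.0074153$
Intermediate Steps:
$s{\left(B,J \right)} = -22 + J$ ($s{\left(B,J \right)} = J - 22 = -22 + J$)
$x = -12$ ($x = \left(-3\right) 4 = -12$)
$M{\left(q \right)} = 40$ ($M{\left(q \right)} = \left(-2\right) \left(-20\right) = 40$)
$\frac{1}{\frac{1}{x + 3773} + \frac{984 - M{\left(54 \right)}}{s{\left(-23,15 \right)}}} = \frac{1}{\frac{1}{-12 + 3773} + \frac{984 - 40}{-22 + 15}} = \frac{1}{\frac{1}{3761} + \frac{984 - 40}{-7}} = \frac{1}{\frac{1}{3761} + 944 \left(- \frac{1}{7}\right)} = \frac{1}{\frac{1}{3761} - \frac{944}{7}} = \frac{1}{- \frac{3550377}{26327}} = - \frac{26327}{3550377}$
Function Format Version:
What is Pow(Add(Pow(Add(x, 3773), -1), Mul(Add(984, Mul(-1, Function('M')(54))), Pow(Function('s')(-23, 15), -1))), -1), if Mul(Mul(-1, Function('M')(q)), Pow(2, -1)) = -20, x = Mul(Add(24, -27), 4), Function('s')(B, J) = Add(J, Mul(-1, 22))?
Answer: Rational(-26327, 3550377) ≈ -0.0074153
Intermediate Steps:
Function('s')(B, J) = Add(-22, J) (Function('s')(B, J) = Add(J, -22) = Add(-22, J))
x = -12 (x = Mul(-3, 4) = -12)
Function('M')(q) = 40 (Function('M')(q) = Mul(-2, -20) = 40)
Pow(Add(Pow(Add(x, 3773), -1), Mul(Add(984, Mul(-1, Function('M')(54))), Pow(Function('s')(-23, 15), -1))), -1) = Pow(Add(Pow(Add(-12, 3773), -1), Mul(Add(984, Mul(-1, 40)), Pow(Add(-22, 15), -1))), -1) = Pow(Add(Pow(3761, -1), Mul(Add(984, -40), Pow(-7, -1))), -1) = Pow(Add(Rational(1, 3761), Mul(944, Rational(-1, 7))), -1) = Pow(Add(Rational(1, 3761), Rational(-944, 7)), -1) = Pow(Rational(-3550377, 26327), -1) = Rational(-26327, 3550377)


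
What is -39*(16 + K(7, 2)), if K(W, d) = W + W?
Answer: -1170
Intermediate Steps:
K(W, d) = 2*W
-39*(16 + K(7, 2)) = -39*(16 + 2*7) = -39*(16 + 14) = -39*30 = -1170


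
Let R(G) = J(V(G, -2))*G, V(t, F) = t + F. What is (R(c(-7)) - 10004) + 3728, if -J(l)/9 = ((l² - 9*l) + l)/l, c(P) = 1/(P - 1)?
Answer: -402393/64 ≈ -6287.4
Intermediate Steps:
V(t, F) = F + t
c(P) = 1/(-1 + P)
J(l) = -9*(l² - 8*l)/l (J(l) = -9*((l² - 9*l) + l)/l = -9*(l² - 8*l)/l)
R(G) = G*(90 - 9*G) (R(G) = (72 - 9*(-2 + G))*G = (72 + (18 - 9*G))*G = (90 - 9*G)*G = G*(90 - 9*G))
(R(c(-7)) - 10004) + 3728 = (9*(10 - 1/(-1 - 7))/(-1 - 7) - 10004) + 3728 = (9*(10 - 1/(-8))/(-8) - 10004) + 3728 = (9*(-⅛)*(10 - 1*(-⅛)) - 10004) + 3728 = (9*(-⅛)*(10 + ⅛) - 10004) + 3728 = (9*(-⅛)*(81/8) - 10004) + 3728 = (-729/64 - 10004) + 3728 = -640985/64 + 3728 = -402393/64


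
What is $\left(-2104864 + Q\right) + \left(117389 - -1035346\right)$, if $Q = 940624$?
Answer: $-11505$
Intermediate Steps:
$\left(-2104864 + Q\right) + \left(117389 - -1035346\right) = \left(-2104864 + 940624\right) + \left(117389 - -1035346\right) = -1164240 + \left(117389 + 1035346\right) = -1164240 + 1152735 = -11505$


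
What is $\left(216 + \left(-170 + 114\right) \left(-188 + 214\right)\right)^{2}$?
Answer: $1537600$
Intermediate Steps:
$\left(216 + \left(-170 + 114\right) \left(-188 + 214\right)\right)^{2} = \left(216 - 1456\right)^{2} = \left(-1240\right)^{2} = 1537600$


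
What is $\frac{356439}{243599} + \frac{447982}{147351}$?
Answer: $\frac{161649610307}{35894556249} \approx 4.5035$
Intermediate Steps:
$\frac{356439}{243599} + \frac{447982}{147351} = \frac{161649610307}{35894556249}$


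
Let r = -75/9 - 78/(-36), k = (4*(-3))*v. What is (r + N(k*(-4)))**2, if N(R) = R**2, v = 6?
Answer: 247632631129/36 ≈ 6.8787e+9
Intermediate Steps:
k = -72 (k = (4*(-3))*6 = -12*6 = -72)
r = -37/6 (r = -75*1/9 - 78*(-1/36) = -25/3 + 13/6 = -37/6 ≈ -6.1667)
(r + N(k*(-4)))**2 = (-37/6 + (-72*(-4))**2)**2 = (-37/6 + 288**2)**2 = (-37/6 + 82944)**2 = (497627/6)**2 = 247632631129/36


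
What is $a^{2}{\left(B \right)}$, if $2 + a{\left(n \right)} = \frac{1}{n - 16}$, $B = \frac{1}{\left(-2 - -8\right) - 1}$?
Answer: $\frac{26569}{6241} \approx 4.2572$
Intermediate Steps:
$B = \frac{1}{5}$ ($B = \frac{1}{\left(-2 + 8\right) - 1} = \frac{1}{6 - 1} = \frac{1}{5} \approx 0.2$)
$a{\left(n \right)} = -2 + \frac{1}{-16 + n}$ ($a{\left(n \right)} = -2 + \frac{1}{n - 16} = -2 + \frac{1}{-16 + n}$)
$a^{2}{\left(B \right)} = \left(\frac{33 - \frac{2}{5}}{-16 + \frac{1}{5}}\right)^{2} = \left(\frac{33 - \frac{2}{5}}{- \frac{79}{5}}\right)^{2} = \left(\left(- \frac{5}{79}\right) \frac{163}{5}\right)^{2} = \left(- \frac{163}{79}\right)^{2} = \frac{26569}{6241}$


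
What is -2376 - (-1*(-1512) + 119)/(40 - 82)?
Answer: -14023/6 ≈ -2337.2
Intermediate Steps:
-2376 - (-1*(-1512) + 119)/(40 - 82) = -2376 - (1512 + 119)/(-42) = -2376 - 1631*(-1)/42 = -2376 - 1*(-233/6) = -2376 + 233/6 = -14023/6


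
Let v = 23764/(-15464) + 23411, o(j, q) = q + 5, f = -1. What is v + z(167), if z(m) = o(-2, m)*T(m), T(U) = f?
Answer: 89836033/3866 ≈ 23237.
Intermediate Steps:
o(j, q) = 5 + q
T(U) = -1
z(m) = -5 - m (z(m) = (5 + m)*(-1) = -5 - m)
v = 90500985/3866 (v = 23764*(-1/15464) + 23411 = -5941/3866 + 23411 = 90500985/3866 ≈ 23409.)
v + z(167) = 90500985/3866 + (-5 - 1*167) = 90500985/3866 + (-5 - 167) = 90500985/3866 - 172 = 89836033/3866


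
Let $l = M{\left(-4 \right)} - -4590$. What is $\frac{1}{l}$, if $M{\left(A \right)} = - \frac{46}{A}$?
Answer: $\frac{2}{9203} \approx 0.00021732$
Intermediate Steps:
$l = \frac{9203}{2}$ ($l = - \frac{46}{-4} - -4590 = \left(-46\right) \left(- \frac{1}{4}\right) + 4590 = \frac{23}{2} + 4590 = \frac{9203}{2} \approx 4601.5$)
$\frac{1}{l} = \frac{1}{\frac{9203}{2}} = \frac{2}{9203}$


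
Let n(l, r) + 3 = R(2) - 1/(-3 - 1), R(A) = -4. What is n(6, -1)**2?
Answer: 729/16 ≈ 45.563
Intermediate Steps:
n(l, r) = -27/4 (n(l, r) = -3 + (-4 - 1/(-3 - 1)) = -3 + (-4 - 1/(-4)) = -3 + (-4 - 1*(-1/4)) = -3 + (-4 + 1/4) = -3 - 15/4 = -27/4)
n(6, -1)**2 = (-27/4)**2 = 729/16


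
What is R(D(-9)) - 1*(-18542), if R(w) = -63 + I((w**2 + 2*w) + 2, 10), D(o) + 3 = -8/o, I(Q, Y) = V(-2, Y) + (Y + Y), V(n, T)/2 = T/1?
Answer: 18519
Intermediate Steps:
V(n, T) = 2*T (V(n, T) = 2*(T/1) = 2*(T*1) = 2*T)
I(Q, Y) = 4*Y (I(Q, Y) = 2*Y + (Y + Y) = 2*Y + 2*Y = 4*Y)
D(o) = -3 - 8/o
R(w) = -23 (R(w) = -63 + 4*10 = -63 + 40 = -23)
R(D(-9)) - 1*(-18542) = -23 - 1*(-18542) = -23 + 18542 = 18519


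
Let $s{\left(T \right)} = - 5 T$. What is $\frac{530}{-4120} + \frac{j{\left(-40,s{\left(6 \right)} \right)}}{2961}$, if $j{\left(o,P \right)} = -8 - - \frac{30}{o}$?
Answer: $- \frac{11467}{87138} \approx -0.1316$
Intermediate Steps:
$j{\left(o,P \right)} = -8 + \frac{30}{o}$
$\frac{530}{-4120} + \frac{j{\left(-40,s{\left(6 \right)} \right)}}{2961} = \frac{530}{-4120} + \frac{-8 + \frac{30}{-40}}{2961} = 530 \left(- \frac{1}{4120}\right) + \left(-8 + 30 \left(- \frac{1}{40}\right)\right) \frac{1}{2961} = - \frac{53}{412} + \left(-8 - \frac{3}{4}\right) \frac{1}{2961} = - \frac{53}{412} - \frac{5}{1692} = - \frac{11467}{87138}$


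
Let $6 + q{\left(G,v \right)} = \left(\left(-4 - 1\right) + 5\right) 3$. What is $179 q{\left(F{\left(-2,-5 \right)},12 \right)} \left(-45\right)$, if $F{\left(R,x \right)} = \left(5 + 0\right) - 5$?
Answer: $48330$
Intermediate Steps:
$F{\left(R,x \right)} = 0$ ($F{\left(R,x \right)} = 5 - 5 = 0$)
$q{\left(G,v \right)} = -6$ ($q{\left(G,v \right)} = -6 + \left(\left(-4 - 1\right) + 5\right) 3 = -6 + \left(-5 + 5\right) 3 = -6 + 0 \cdot 3 = -6 + 0 = -6$)
$179 q{\left(F{\left(-2,-5 \right)},12 \right)} \left(-45\right) = 179 \left(-6\right) \left(-45\right) = \left(-1074\right) \left(-45\right) = 48330$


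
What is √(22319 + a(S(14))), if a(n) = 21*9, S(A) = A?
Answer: 2*√5627 ≈ 150.03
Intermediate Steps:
a(n) = 189
√(22319 + a(S(14))) = √(22319 + 189) = √22508 = 2*√5627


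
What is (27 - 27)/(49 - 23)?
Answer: 0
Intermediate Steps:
(27 - 27)/(49 - 23) = 0/26 = (1/26)*0 = 0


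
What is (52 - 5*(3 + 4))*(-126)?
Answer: -2142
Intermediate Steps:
(52 - 5*(3 + 4))*(-126) = (52 - 5*7)*(-126) = (52 - 35)*(-126) = 17*(-126) = -2142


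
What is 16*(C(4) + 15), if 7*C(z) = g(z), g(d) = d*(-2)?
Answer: 1552/7 ≈ 221.71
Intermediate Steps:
g(d) = -2*d
C(z) = -2*z/7 (C(z) = (-2*z)/7 = -2*z/7)
16*(C(4) + 15) = 16*(-2/7*4 + 15) = 16*(-8/7 + 15) = 16*(97/7) = 1552/7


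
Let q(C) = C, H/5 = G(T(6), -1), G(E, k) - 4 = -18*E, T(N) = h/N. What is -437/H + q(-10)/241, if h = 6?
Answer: 104617/16870 ≈ 6.2014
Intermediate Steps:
T(N) = 6/N
G(E, k) = 4 - 18*E
H = -70 (H = 5*(4 - 108/6) = 5*(4 - 18*1) = 5*(4 - 18) = 5*(-14) = -70)
-437/H + q(-10)/241 = -437/(-70) - 10/241 = -437*(-1/70) - 10*1/241 = 437/70 - 10/241 = 104617/16870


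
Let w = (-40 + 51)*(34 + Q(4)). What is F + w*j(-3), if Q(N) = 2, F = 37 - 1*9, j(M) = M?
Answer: -1160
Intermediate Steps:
F = 28 (F = 37 - 9 = 28)
w = 396 (w = (-40 + 51)*(34 + 2) = 11*36 = 396)
F + w*j(-3) = 28 + 396*(-3) = 28 - 1188 = -1160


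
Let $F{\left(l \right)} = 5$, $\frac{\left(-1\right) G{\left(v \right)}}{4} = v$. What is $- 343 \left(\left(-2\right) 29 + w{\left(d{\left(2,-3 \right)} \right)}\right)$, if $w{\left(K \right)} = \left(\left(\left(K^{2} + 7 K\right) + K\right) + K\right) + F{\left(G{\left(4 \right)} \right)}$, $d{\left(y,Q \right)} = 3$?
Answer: $5831$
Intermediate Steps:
$G{\left(v \right)} = - 4 v$
$w{\left(K \right)} = 5 + K^{2} + 9 K$ ($w{\left(K \right)} = \left(\left(\left(K^{2} + 7 K\right) + K\right) + K\right) + 5 = \left(\left(K^{2} + 8 K\right) + K\right) + 5 = \left(K^{2} + 9 K\right) + 5 = 5 + K^{2} + 9 K$)
$- 343 \left(\left(-2\right) 29 + w{\left(d{\left(2,-3 \right)} \right)}\right) = - 343 \left(\left(-2\right) 29 + \left(5 + 3^{2} + 9 \cdot 3\right)\right) = - 343 \left(-58 + \left(5 + 9 + 27\right)\right) = - 343 \left(-58 + 41\right) = \left(-343\right) \left(-17\right) = 5831$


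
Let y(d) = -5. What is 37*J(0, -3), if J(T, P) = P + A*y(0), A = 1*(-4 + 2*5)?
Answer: -1221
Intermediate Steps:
A = 6 (A = 1*(-4 + 10) = 1*6 = 6)
J(T, P) = -30 + P (J(T, P) = P + 6*(-5) = P - 30 = -30 + P)
37*J(0, -3) = 37*(-30 - 3) = 37*(-33) = -1221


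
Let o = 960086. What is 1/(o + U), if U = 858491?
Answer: 1/1818577 ≈ 5.4988e-7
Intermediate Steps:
1/(o + U) = 1/(960086 + 858491) = 1/1818577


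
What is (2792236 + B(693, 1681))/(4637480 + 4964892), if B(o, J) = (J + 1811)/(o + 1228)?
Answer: 1340972212/4611539153 ≈ 0.29079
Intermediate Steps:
B(o, J) = (1811 + J)/(1228 + o)
(2792236 + B(693, 1681))/(4637480 + 4964892) = (2792236 + (1811 + 1681)/(1228 + 693))/(4637480 + 4964892) = (2792236 + 3492/1921)/9602372 = (2792236 + (1/1921)*3492)*(1/9602372) = (2792236 + 3492/1921)*(1/9602372) = (5363888848/1921)*(1/9602372) = 1340972212/4611539153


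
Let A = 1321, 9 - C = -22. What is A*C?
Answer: 40951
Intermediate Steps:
C = 31 (C = 9 - 1*(-22) = 9 + 22 = 31)
A*C = 1321*31 = 40951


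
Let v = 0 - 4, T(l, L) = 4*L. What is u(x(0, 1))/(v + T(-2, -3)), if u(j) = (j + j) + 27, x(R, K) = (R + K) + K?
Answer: -31/16 ≈ -1.9375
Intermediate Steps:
x(R, K) = R + 2*K (x(R, K) = (K + R) + K = R + 2*K)
u(j) = 27 + 2*j (u(j) = 2*j + 27 = 27 + 2*j)
v = -4
u(x(0, 1))/(v + T(-2, -3)) = (27 + 2*(0 + 2*1))/(-4 + 4*(-3)) = (27 + 2*(0 + 2))/(-4 - 12) = (27 + 2*2)/(-16) = -(27 + 4)/16 = -1/16*31 = -31/16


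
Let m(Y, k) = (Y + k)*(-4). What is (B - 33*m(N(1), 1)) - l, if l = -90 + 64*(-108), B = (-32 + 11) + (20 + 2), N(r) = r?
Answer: 7267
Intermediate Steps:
m(Y, k) = -4*Y - 4*k
B = 1 (B = -21 + 22 = 1)
l = -7002 (l = -90 - 6912 = -7002)
(B - 33*m(N(1), 1)) - l = (1 - 33*(-4*1 - 4*1)) - 1*(-7002) = (1 - 33*(-4 - 4)) + 7002 = (1 - 33*(-8)) + 7002 = (1 + 264) + 7002 = 265 + 7002 = 7267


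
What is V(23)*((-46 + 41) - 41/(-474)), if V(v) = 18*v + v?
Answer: -1017773/474 ≈ -2147.2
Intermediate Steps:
V(v) = 19*v
V(23)*((-46 + 41) - 41/(-474)) = (19*23)*((-46 + 41) - 41/(-474)) = 437*(-5 - 41*(-1/474)) = 437*(-5 + 41/474) = 437*(-2329/474) = -1017773/474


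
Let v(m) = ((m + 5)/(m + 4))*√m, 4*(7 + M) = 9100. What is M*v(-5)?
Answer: 0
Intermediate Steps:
M = 2268 (M = -7 + (¼)*9100 = -7 + 2275 = 2268)
v(m) = √m*(5 + m)/(4 + m) (v(m) = ((5 + m)/(4 + m))*√m = √m*(5 + m)/(4 + m))
M*v(-5) = 2268*(√(-5)*(5 - 5)/(4 - 5)) = 2268*((I*√5)*0/(-1)) = 2268*((I*√5)*(-1)*0) = 2268*0 = 0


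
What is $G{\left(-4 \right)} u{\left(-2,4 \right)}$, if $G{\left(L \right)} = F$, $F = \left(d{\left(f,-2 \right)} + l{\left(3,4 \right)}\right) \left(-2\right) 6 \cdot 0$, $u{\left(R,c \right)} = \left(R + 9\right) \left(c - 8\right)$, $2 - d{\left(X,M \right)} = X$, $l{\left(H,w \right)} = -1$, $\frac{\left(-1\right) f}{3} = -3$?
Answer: $0$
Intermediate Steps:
$f = 9$ ($f = \left(-3\right) \left(-3\right) = 9$)
$d{\left(X,M \right)} = 2 - X$
$u{\left(R,c \right)} = \left(-8 + c\right) \left(9 + R\right)$ ($u{\left(R,c \right)} = \left(9 + R\right) \left(-8 + c\right) = \left(-8 + c\right) \left(9 + R\right)$)
$F = 0$ ($F = \left(\left(2 - 9\right) - 1\right) \left(-2\right) 6 \cdot 0 = \left(-7 - 1\right) \left(-2\right) 6 \cdot 0 = \left(-8\right) \left(-2\right) 6 \cdot 0 = 16 \cdot 6 \cdot 0 = 96 \cdot 0 = 0$)
$G{\left(L \right)} = 0$
$G{\left(-4 \right)} u{\left(-2,4 \right)} = 0 \left(-72 - -16 + 9 \cdot 4 - 8\right) = 0 \left(-72 + 16 + 36 - 8\right) = 0 \left(-28\right) = 0$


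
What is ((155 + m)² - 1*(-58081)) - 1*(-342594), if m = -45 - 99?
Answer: 400796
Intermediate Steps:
m = -144
((155 + m)² - 1*(-58081)) - 1*(-342594) = ((155 - 144)² - 1*(-58081)) - 1*(-342594) = (11² + 58081) + 342594 = (121 + 58081) + 342594 = 58202 + 342594 = 400796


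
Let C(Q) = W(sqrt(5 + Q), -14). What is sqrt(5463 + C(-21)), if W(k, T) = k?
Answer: sqrt(5463 + 4*I) ≈ 73.912 + 0.0271*I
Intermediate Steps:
C(Q) = sqrt(5 + Q)
sqrt(5463 + C(-21)) = sqrt(5463 + sqrt(5 - 21)) = sqrt(5463 + sqrt(-16)) = sqrt(5463 + 4*I)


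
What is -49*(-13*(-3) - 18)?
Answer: -1029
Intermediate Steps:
-49*(-13*(-3) - 18) = -49*(39 - 18) = -49*21 = -1029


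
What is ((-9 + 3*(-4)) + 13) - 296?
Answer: -304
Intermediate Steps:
((-9 + 3*(-4)) + 13) - 296 = ((-9 - 12) + 13) - 296 = (-21 + 13) - 296 = -8 - 296 = -304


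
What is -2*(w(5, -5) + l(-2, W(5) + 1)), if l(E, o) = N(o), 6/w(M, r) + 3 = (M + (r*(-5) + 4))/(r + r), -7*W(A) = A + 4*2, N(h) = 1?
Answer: -⅛ ≈ -0.12500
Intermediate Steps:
W(A) = -8/7 - A/7 (W(A) = -(A + 4*2)/7 = -(A + 8)/7 = -(8 + A)/7 = -8/7 - A/7)
w(M, r) = 6/(-3 + (4 + M - 5*r)/(2*r)) (w(M, r) = 6/(-3 + (M + (r*(-5) + 4))/(r + r)) = 6/(-3 + (M + (-5*r + 4))/((2*r))) = 6/(-3 + (M + (4 - 5*r))*(1/(2*r))) = 6/(-3 + (4 + M - 5*r)*(1/(2*r))) = 6/(-3 + (4 + M - 5*r)/(2*r)))
l(E, o) = 1
-2*(w(5, -5) + l(-2, W(5) + 1)) = -2*(12*(-5)/(4 + 5 - 11*(-5)) + 1) = -2*(12*(-5)/(4 + 5 + 55) + 1) = -2*(12*(-5)/64 + 1) = -2*(12*(-5)*(1/64) + 1) = -2*(-15/16 + 1) = -2*1/16 = -⅛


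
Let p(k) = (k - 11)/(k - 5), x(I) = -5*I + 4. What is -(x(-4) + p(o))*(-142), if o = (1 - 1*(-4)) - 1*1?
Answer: 4402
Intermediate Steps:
o = 4 (o = (1 + 4) - 1 = 5 - 1 = 4)
x(I) = 4 - 5*I
p(k) = (-11 + k)/(-5 + k)
-(x(-4) + p(o))*(-142) = -((4 - 5*(-4)) + (-11 + 4)/(-5 + 4))*(-142) = -((4 + 20) - 7/(-1))*(-142) = -(24 - 1*(-7))*(-142) = -(24 + 7)*(-142) = -31*(-142) = -1*(-4402) = 4402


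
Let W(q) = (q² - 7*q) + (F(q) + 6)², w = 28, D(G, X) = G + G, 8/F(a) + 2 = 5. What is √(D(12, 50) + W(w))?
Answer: 2*√1546/3 ≈ 26.213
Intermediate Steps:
F(a) = 8/3 (F(a) = 8/(-2 + 5) = 8/3)
D(G, X) = 2*G
W(q) = 676/9 + q² - 7*q (W(q) = (q² - 7*q) + (8/3 + 6)² = (q² - 7*q) + (26/3)² = (q² - 7*q) + 676/9 = 676/9 + q² - 7*q)
√(D(12, 50) + W(w)) = √(2*12 + (676/9 + 28² - 7*28)) = √(24 + (676/9 + 784 - 196)) = √(24 + 5968/9) = √(6184/9) = 2*√1546/3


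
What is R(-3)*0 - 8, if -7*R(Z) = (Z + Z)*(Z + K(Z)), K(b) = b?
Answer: -8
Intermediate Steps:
R(Z) = -4*Z**2/7 (R(Z) = -(Z + Z)*(Z + Z)/7 = -2*Z*2*Z/7 = -4*Z**2/7)
R(-3)*0 - 8 = -4/7*(-3)**2*0 - 8 = -4/7*9*0 - 8 = -36/7*0 - 8 = 0 - 8 = -8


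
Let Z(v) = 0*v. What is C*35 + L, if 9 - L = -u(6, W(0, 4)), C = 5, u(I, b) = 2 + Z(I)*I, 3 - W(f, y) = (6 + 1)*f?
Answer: 186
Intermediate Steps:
Z(v) = 0
W(f, y) = 3 - 7*f (W(f, y) = 3 - (6 + 1)*f = 3 - 7*f)
u(I, b) = 2 (u(I, b) = 2 + 0*I = 2 + 0 = 2)
L = 11 (L = 9 - (-1)*2 = 9 - 1*(-2) = 9 + 2 = 11)
C*35 + L = 5*35 + 11 = 175 + 11 = 186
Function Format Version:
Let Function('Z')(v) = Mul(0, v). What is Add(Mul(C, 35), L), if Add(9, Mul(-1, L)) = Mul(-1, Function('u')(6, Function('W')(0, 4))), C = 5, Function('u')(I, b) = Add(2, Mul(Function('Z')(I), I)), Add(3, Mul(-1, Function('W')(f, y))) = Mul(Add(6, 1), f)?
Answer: 186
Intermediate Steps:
Function('Z')(v) = 0
Function('W')(f, y) = Add(3, Mul(-7, f)) (Function('W')(f, y) = Add(3, Mul(-1, Mul(Add(6, 1), f))) = Add(3, Mul(-1, Mul(7, f))) = Add(3, Mul(-7, f)))
Function('u')(I, b) = 2 (Function('u')(I, b) = Add(2, Mul(0, I)) = Add(2, 0) = 2)
L = 11 (L = Add(9, Mul(-1, Mul(-1, 2))) = Add(9, Mul(-1, -2)) = Add(9, 2) = 11)
Add(Mul(C, 35), L) = Add(Mul(5, 35), 11) = Add(175, 11) = 186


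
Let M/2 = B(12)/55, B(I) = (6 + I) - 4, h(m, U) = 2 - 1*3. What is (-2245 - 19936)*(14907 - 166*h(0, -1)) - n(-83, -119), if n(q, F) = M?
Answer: -18388381743/55 ≈ -3.3433e+8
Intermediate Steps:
h(m, U) = -1 (h(m, U) = 2 - 3 = -1)
B(I) = 2 + I
M = 28/55 (M = 2*((2 + 12)/55) = 2*(14*(1/55)) = 2*(14/55) = 28/55 ≈ 0.50909)
n(q, F) = 28/55
(-2245 - 19936)*(14907 - 166*h(0, -1)) - n(-83, -119) = (-2245 - 19936)*(14907 - 166*(-1)) - 1*28/55 = -22181*(14907 + 166) - 28/55 = -22181*15073 - 28/55 = -334334213 - 28/55 = -18388381743/55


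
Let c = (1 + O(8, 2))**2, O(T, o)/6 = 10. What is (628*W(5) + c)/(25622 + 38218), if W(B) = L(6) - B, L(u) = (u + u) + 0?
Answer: 8117/63840 ≈ 0.12715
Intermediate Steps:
O(T, o) = 60 (O(T, o) = 6*10 = 60)
L(u) = 2*u (L(u) = 2*u + 0 = 2*u)
c = 3721 (c = (1 + 60)**2 = 61**2 = 3721)
W(B) = 12 - B (W(B) = 2*6 - B = 12 - B)
(628*W(5) + c)/(25622 + 38218) = (628*(12 - 1*5) + 3721)/(25622 + 38218) = (628*(12 - 5) + 3721)/63840 = (628*7 + 3721)*(1/63840) = (4396 + 3721)*(1/63840) = 8117*(1/63840) = 8117/63840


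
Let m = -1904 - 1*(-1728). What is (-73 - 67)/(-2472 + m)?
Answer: 35/662 ≈ 0.052870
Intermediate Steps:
m = -176 (m = -1904 + 1728 = -176)
(-73 - 67)/(-2472 + m) = (-73 - 67)/(-2472 - 176) = -140/(-2648) = -140*(-1/2648) = 35/662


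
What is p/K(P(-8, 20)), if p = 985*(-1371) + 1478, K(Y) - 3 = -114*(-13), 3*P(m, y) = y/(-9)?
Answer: -1348957/1485 ≈ -908.39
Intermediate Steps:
P(m, y) = -y/27 (P(m, y) = (y/(-9))/3 = (y*(-⅑))/3 = (-y/9)/3 = -y/27)
K(Y) = 1485 (K(Y) = 3 - 114*(-13) = 3 + 1482 = 1485)
p = -1348957 (p = -1350435 + 1478 = -1348957)
p/K(P(-8, 20)) = -1348957/1485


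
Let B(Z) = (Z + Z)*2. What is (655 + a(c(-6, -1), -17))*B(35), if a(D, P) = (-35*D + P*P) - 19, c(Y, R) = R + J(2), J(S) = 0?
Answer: 134400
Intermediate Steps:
B(Z) = 4*Z (B(Z) = (2*Z)*2 = 4*Z)
c(Y, R) = R (c(Y, R) = R + 0 = R)
a(D, P) = -19 + P**2 - 35*D (a(D, P) = (-35*D + P**2) - 19 = (P**2 - 35*D) - 19 = -19 + P**2 - 35*D)
(655 + a(c(-6, -1), -17))*B(35) = (655 + (-19 + (-17)**2 - 35*(-1)))*(4*35) = (655 + (-19 + 289 + 35))*140 = (655 + 305)*140 = 960*140 = 134400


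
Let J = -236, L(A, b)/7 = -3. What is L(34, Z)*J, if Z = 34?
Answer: 4956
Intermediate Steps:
L(A, b) = -21 (L(A, b) = 7*(-3) = -21)
L(34, Z)*J = -21*(-236) = 4956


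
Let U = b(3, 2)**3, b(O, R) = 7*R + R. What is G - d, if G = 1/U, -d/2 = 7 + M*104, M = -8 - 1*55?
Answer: -53616639/4096 ≈ -13090.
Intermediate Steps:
M = -63 (M = -8 - 55 = -63)
b(O, R) = 8*R
d = 13090 (d = -2*(7 - 63*104) = -2*(7 - 6552) = -2*(-6545) = 13090)
U = 4096 (U = (8*2)**3 = 16**3 = 4096)
G = 1/4096 ≈ 0.00024414
G - d = 1/4096 - 1*13090 = 1/4096 - 13090 = -53616639/4096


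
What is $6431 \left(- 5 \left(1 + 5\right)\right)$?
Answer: $-192930$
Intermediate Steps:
$6431 \left(- 5 \left(1 + 5\right)\right) = 6431 \left(\left(-5\right) 6\right) = 6431 \left(-30\right) = -192930$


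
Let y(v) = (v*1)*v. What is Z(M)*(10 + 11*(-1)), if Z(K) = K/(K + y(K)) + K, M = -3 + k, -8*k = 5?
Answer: 673/168 ≈ 4.0060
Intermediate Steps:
k = -5/8 (k = -1/8*5 = -5/8 ≈ -0.62500)
y(v) = v**2 (y(v) = v*v = v**2)
M = -29/8 (M = -3 - 5/8 = -29/8 ≈ -3.6250)
Z(K) = K + K/(K + K**2) (Z(K) = K/(K + K**2) + K = K + K/(K + K**2))
Z(M)*(10 + 11*(-1)) = ((1 - 29/8 + (-29/8)**2)/(1 - 29/8))*(10 + 11*(-1)) = ((1 - 29/8 + 841/64)/(-21/8))*(10 - 11) = -8/21*673/64*(-1) = -673/168*(-1) = 673/168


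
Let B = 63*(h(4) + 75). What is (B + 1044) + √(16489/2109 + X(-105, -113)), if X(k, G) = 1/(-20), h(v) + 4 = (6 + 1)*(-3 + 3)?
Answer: 5517 + √3455290695/21090 ≈ 5519.8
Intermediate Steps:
h(v) = -4 (h(v) = -4 + (6 + 1)*(-3 + 3) = -4 + 7*0 = -4 + 0 = -4)
X(k, G) = -1/20
B = 4473 (B = 63*(-4 + 75) = 63*71 = 4473)
(B + 1044) + √(16489/2109 + X(-105, -113)) = (4473 + 1044) + √(16489/2109 - 1/20) = 5517 + √(16489*(1/2109) - 1/20) = 5517 + √(16489/2109 - 1/20) = 5517 + √(327671/42180) = 5517 + √3455290695/21090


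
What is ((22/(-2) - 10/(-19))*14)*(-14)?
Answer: 39004/19 ≈ 2052.8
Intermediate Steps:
((22/(-2) - 10/(-19))*14)*(-14) = ((22*(-½) - 10*(-1/19))*14)*(-14) = ((-11 + 10/19)*14)*(-14) = -199/19*14*(-14) = -2786/19*(-14) = 39004/19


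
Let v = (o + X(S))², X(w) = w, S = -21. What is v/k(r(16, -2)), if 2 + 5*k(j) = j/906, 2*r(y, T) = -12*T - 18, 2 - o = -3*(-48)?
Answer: -40119190/603 ≈ -66533.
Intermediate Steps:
o = -142 (o = 2 - (-3)*(-48) = 2 - 1*144 = 2 - 144 = -142)
r(y, T) = -9 - 6*T (r(y, T) = (-12*T - 18)/2 = (-18 - 12*T)/2 = -9 - 6*T)
v = 26569 (v = (-142 - 21)² = (-163)² = 26569)
k(j) = -⅖ + j/4530 (k(j) = -⅖ + (j/906)/5 = -⅖ + j/4530)
v/k(r(16, -2)) = 26569/(-⅖ + (-9 - 6*(-2))/4530) = 26569/(-⅖ + (-9 + 12)/4530) = 26569/(-⅖ + (1/4530)*3) = 26569/(-⅖ + 1/1510) = 26569/(-603/1510) = 26569*(-1510/603) = -40119190/603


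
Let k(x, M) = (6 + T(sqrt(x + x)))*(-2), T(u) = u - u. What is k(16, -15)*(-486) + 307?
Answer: 6139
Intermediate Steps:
T(u) = 0
k(x, M) = -12 (k(x, M) = (6 + 0)*(-2) = 6*(-2) = -12)
k(16, -15)*(-486) + 307 = -12*(-486) + 307 = 5832 + 307 = 6139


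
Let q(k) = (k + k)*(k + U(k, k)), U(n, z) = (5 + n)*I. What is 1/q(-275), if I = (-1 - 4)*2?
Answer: -1/1333750 ≈ -7.4977e-7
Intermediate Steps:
I = -10 (I = -5*2 = -10)
U(n, z) = -50 - 10*n (U(n, z) = (5 + n)*(-10) = -50 - 10*n)
q(k) = 2*k*(-50 - 9*k) (q(k) = (k + k)*(k + (-50 - 10*k)) = (2*k)*(-50 - 9*k) = 2*k*(-50 - 9*k))
1/q(-275) = 1/(2*(-275)*(-50 - 9*(-275))) = 1/(2*(-275)*(-50 + 2475)) = 1/(2*(-275)*2425) = 1/(-1333750) = -1/1333750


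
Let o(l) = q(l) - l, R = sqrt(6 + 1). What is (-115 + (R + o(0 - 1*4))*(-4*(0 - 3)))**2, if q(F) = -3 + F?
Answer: 23809 - 3624*sqrt(7) ≈ 14221.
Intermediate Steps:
R = sqrt(7) ≈ 2.6458
o(l) = -3 (o(l) = (-3 + l) - l = -3)
(-115 + (R + o(0 - 1*4))*(-4*(0 - 3)))**2 = (-115 + (sqrt(7) - 3)*(-4*(0 - 3)))**2 = (-115 + (-3 + sqrt(7))*(-4*(-3)))**2 = (-115 + (-3 + sqrt(7))*12)**2 = (-115 + (-36 + 12*sqrt(7)))**2 = (-151 + 12*sqrt(7))**2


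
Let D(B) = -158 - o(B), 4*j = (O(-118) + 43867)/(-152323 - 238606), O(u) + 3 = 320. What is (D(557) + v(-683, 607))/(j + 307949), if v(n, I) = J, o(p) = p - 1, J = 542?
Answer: -9605684/17198026225 ≈ -0.00055853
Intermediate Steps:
O(u) = 317 (O(u) = -3 + 320 = 317)
o(p) = -1 + p
v(n, I) = 542
j = -1578/55847 (j = ((317 + 43867)/(-152323 - 238606))/4 = (44184/(-390929))/4 = (44184*(-1/390929))/4 = (¼)*(-6312/55847) = -1578/55847 ≈ -0.028256)
D(B) = -157 - B (D(B) = -158 - (-1 + B) = -158 + (1 - B) = -157 - B)
(D(557) + v(-683, 607))/(j + 307949) = ((-157 - 1*557) + 542)/(-1578/55847 + 307949) = ((-157 - 557) + 542)/(17198026225/55847) = (-714 + 542)*(55847/17198026225) = -172*55847/17198026225 = -9605684/17198026225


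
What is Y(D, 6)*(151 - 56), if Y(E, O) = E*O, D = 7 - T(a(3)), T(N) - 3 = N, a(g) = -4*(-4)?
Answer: -6840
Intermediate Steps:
a(g) = 16
T(N) = 3 + N
D = -12 (D = 7 - (3 + 16) = 7 - 1*19 = 7 - 19 = -12)
Y(D, 6)*(151 - 56) = (-12*6)*(151 - 56) = -72*95 = -6840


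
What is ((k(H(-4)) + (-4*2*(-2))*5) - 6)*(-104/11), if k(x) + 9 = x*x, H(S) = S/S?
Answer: -624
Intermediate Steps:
H(S) = 1
k(x) = -9 + x² (k(x) = -9 + x*x = -9 + x²)
((k(H(-4)) + (-4*2*(-2))*5) - 6)*(-104/11) = (((-9 + 1²) + (-4*2*(-2))*5) - 6)*(-104/11) = (((-9 + 1) - 8*(-2)*5) - 6)*(-104*1/11) = ((-8 + 16*5) - 6)*(-104/11) = ((-8 + 80) - 6)*(-104/11) = (72 - 6)*(-104/11) = 66*(-104/11) = -624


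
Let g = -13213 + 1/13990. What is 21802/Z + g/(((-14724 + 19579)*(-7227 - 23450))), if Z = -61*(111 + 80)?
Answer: -45425067378789581/24276330273544150 ≈ -1.8712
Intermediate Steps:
Z = -11651 (Z = -61*191 = -11651)
g = -184849869/13990 (g = -13213 + 1/13990 = -184849869/13990 ≈ -13213.)
21802/Z + g/(((-14724 + 19579)*(-7227 - 23450))) = 21802/(-11651) - 184849869*1/((-14724 + 19579)*(-7227 - 23450))/13990 = 21802*(-1/11651) - 184849869/(13990*(4855*(-30677))) = -21802/11651 - 184849869/13990/(-148936835) = -21802/11651 - 184849869/13990*(-1/148936835) = -21802/11651 + 184849869/2083626321650 = -45425067378789581/24276330273544150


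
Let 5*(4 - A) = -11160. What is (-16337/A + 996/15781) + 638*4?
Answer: 2088257937/820612 ≈ 2544.8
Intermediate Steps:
A = 2236 (A = 4 - ⅕*(-11160) = 4 + 2232 = 2236)
(-16337/A + 996/15781) + 638*4 = (-16337/2236 + 996/15781) + 638*4 = (-16337*1/2236 + 996*(1/15781)) + 2552 = (-16337/2236 + 996/15781) + 2552 = -5943887/820612 + 2552 = 2088257937/820612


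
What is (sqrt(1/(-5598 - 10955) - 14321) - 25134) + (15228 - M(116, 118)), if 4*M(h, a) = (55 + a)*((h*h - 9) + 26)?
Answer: -2370453/4 + I*sqrt(3923979923242)/16553 ≈ -5.9261e+5 + 119.67*I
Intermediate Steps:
M(h, a) = (17 + h**2)*(55 + a)/4 (M(h, a) = ((55 + a)*((h*h - 9) + 26))/4 = ((55 + a)*((h**2 - 9) + 26))/4 = ((55 + a)*((-9 + h**2) + 26))/4 = ((55 + a)*(17 + h**2))/4 = ((17 + h**2)*(55 + a))/4 = (17 + h**2)*(55 + a)/4)
(sqrt(1/(-5598 - 10955) - 14321) - 25134) + (15228 - M(116, 118)) = (sqrt(1/(-5598 - 10955) - 14321) - 25134) + (15228 - (935/4 + (17/4)*118 + (55/4)*116**2 + (1/4)*118*116**2)) = (sqrt(1/(-16553) - 14321) - 25134) + (15228 - (935/4 + 1003/2 + (55/4)*13456 + (1/4)*118*13456)) = (sqrt(-1/16553 - 14321) - 25134) + (15228 - (935/4 + 1003/2 + 185020 + 396952)) = (sqrt(-237055514/16553) - 25134) + (15228 - 1*2330829/4) = (I*sqrt(3923979923242)/16553 - 25134) + (15228 - 2330829/4) = (-25134 + I*sqrt(3923979923242)/16553) - 2269917/4 = -2370453/4 + I*sqrt(3923979923242)/16553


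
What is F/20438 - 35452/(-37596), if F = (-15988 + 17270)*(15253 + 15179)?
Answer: 183436036885/96048381 ≈ 1909.8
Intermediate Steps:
F = 39013824 (F = 1282*30432 = 39013824)
F/20438 - 35452/(-37596) = 39013824/20438 - 35452/(-37596) = 39013824*(1/20438) - 35452*(-1/37596) = 19506912/10219 + 8863/9399 = 183436036885/96048381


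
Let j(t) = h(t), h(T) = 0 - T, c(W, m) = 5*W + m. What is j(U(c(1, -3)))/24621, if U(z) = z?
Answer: -2/24621 ≈ -8.1231e-5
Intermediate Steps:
c(W, m) = m + 5*W
h(T) = -T
j(t) = -t
j(U(c(1, -3)))/24621 = -(-3 + 5*1)/24621 = -(-3 + 5)*(1/24621) = -1*2*(1/24621) = -2*1/24621 = -2/24621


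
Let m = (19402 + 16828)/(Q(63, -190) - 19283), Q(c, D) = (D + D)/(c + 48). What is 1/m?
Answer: -2140793/4021530 ≈ -0.53233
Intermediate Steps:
Q(c, D) = 2*D/(48 + c) (Q(c, D) = (2*D)/(48 + c) = 2*D/(48 + c))
m = -4021530/2140793 (m = (19402 + 16828)/(2*(-190)/(48 + 63) - 19283) = 36230/(2*(-190)/111 - 19283) = 36230/(2*(-190)*(1/111) - 19283) = 36230/(-380/111 - 19283) = 36230/(-2140793/111) = 36230*(-111/2140793) = -4021530/2140793 ≈ -1.8785)
1/m = 1/(-4021530/2140793) = -2140793/4021530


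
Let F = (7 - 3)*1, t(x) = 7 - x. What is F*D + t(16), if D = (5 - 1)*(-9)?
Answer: -153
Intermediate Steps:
F = 4 (F = 4*1 = 4)
D = -36 (D = 4*(-9) = -36)
F*D + t(16) = 4*(-36) + (7 - 1*16) = -144 + (7 - 16) = -144 - 9 = -153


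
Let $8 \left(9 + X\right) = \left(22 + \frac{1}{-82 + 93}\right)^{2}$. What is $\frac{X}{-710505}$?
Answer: $- \frac{5593}{76418760} \approx -7.3189 \cdot 10^{-5}$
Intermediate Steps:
$X = \frac{50337}{968}$ ($X = -9 + \frac{\left(22 + \frac{1}{-82 + 93}\right)^{2}}{8} = -9 + \frac{\left(22 + \frac{1}{11}\right)^{2}}{8} = -9 + \frac{\left(\frac{243}{11}\right)^{2}}{8} = -9 + \frac{1}{8} \cdot \frac{59049}{121} = -9 + \frac{59049}{968} = \frac{50337}{968} \approx 52.001$)
$\frac{X}{-710505} = \frac{50337}{968 \left(-710505\right)} = \frac{50337}{968} \left(- \frac{1}{710505}\right) = - \frac{5593}{76418760}$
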